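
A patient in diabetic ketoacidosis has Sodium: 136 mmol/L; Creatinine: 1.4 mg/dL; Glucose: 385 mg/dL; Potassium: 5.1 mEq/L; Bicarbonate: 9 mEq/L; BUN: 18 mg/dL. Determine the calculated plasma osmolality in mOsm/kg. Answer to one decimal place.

299.8 mOsm/kg

Calculated osmolality = 2·Na + glucose/18 + BUN/2.8
= 2·136 + 385/18 + 18/2.8
= 272 + 21.39 + 6.43
= 299.82 mOsm/kg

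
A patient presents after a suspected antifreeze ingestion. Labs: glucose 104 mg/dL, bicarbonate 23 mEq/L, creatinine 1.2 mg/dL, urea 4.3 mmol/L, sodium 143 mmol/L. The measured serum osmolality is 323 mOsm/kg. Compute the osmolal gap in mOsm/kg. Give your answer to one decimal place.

26.9 mOsm/kg

Calculated osmolality = 2·Na + glucose/18 + urea
= 2·143 + 104/18 + 4.3
= 286 + 5.78 + 4.30
= 296.08 mOsm/kg ≈ 296.1 mOsm/kg
Osmolar gap = measured − calculated = 323 − 296.1 = 26.9 mOsm/kg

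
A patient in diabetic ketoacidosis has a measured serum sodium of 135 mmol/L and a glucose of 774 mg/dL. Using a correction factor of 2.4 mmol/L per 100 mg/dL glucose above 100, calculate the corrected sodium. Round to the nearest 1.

151 mmol/L

Corrected Na = measured Na + 2.4 · (glucose − 100)/100
= 135 + 2.4 · (774 − 100)/100
= 135 + 16.2
= 151.2 mmol/L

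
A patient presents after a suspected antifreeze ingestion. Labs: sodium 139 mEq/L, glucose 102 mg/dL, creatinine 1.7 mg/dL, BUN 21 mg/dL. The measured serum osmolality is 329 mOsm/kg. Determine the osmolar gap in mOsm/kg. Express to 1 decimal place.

37.8 mOsm/kg

Calculated osmolality = 2·Na + glucose/18 + BUN/2.8
= 2·139 + 102/18 + 21/2.8
= 278 + 5.67 + 7.50
= 291.17 mOsm/kg ≈ 291.2 mOsm/kg
Osmolar gap = measured − calculated = 329 − 291.2 = 37.8 mOsm/kg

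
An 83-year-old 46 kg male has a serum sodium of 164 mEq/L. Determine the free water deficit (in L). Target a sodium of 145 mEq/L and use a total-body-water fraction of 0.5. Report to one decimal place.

TBW = 0.5 · 46 = 23 L
Free water deficit = TBW · (Na/145 − 1)
= 23 · (164/145 − 1)
= 23 · 0.131
= 3.01 L

3.0 L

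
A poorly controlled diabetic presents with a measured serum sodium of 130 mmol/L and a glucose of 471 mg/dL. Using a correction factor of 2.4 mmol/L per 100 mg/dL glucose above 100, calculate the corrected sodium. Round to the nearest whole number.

Corrected Na = measured Na + 2.4 · (glucose − 100)/100
= 130 + 2.4 · (471 − 100)/100
= 130 + 8.9
= 138.9 mmol/L

139 mmol/L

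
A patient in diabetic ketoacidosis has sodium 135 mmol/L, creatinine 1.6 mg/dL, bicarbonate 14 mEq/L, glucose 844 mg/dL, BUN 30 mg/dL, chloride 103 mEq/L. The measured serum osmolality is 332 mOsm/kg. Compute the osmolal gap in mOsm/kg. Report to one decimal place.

4.4 mOsm/kg

Calculated osmolality = 2·Na + glucose/18 + BUN/2.8
= 2·135 + 844/18 + 30/2.8
= 270 + 46.89 + 10.71
= 327.6 mOsm/kg ≈ 327.6 mOsm/kg
Osmolar gap = measured − calculated = 332 − 327.6 = 4.4 mOsm/kg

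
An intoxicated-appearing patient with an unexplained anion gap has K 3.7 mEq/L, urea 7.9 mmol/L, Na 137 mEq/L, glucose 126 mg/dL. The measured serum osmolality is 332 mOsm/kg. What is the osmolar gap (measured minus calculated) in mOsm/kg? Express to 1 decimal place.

Calculated osmolality = 2·Na + glucose/18 + urea
= 2·137 + 126/18 + 7.9
= 274 + 7 + 7.90
= 288.9 mOsm/kg ≈ 288.9 mOsm/kg
Osmolar gap = measured − calculated = 332 − 288.9 = 43.1 mOsm/kg

43.1 mOsm/kg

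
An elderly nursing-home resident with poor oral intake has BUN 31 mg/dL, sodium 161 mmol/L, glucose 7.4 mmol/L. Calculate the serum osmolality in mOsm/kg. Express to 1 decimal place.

340.5 mOsm/kg

Calculated osmolality = 2·Na + glucose + BUN/2.8
= 2·161 + 7.4 + 31/2.8
= 322 + 7.40 + 11.07
= 340.47 mOsm/kg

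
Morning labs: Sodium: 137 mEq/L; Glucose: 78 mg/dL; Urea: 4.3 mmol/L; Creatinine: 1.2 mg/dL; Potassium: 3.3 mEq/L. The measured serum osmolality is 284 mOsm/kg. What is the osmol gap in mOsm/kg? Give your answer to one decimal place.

1.4 mOsm/kg

Calculated osmolality = 2·Na + glucose/18 + urea
= 2·137 + 78/18 + 4.3
= 274 + 4.33 + 4.30
= 282.63 mOsm/kg ≈ 282.6 mOsm/kg
Osmolar gap = measured − calculated = 284 − 282.6 = 1.4 mOsm/kg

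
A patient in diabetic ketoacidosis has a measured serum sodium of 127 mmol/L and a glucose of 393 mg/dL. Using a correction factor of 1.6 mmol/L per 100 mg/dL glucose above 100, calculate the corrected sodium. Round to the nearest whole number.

132 mmol/L

Corrected Na = measured Na + 1.6 · (glucose − 100)/100
= 127 + 1.6 · (393 − 100)/100
= 127 + 4.7
= 131.7 mmol/L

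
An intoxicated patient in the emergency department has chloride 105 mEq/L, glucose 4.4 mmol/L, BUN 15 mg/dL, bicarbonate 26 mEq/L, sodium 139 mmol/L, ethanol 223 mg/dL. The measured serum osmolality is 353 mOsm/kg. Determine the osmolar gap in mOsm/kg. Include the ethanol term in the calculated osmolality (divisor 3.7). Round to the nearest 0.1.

5.0 mOsm/kg

Calculated osmolality = 2·Na + glucose + BUN/2.8 + ethanol/3.7
= 2·139 + 4.4 + 15/2.8 + 223/3.7
= 278 + 4.40 + 5.36 + 60.27
= 348.03 mOsm/kg ≈ 348.0 mOsm/kg
Osmolar gap = measured − calculated = 353 − 348.0 = 5.0 mOsm/kg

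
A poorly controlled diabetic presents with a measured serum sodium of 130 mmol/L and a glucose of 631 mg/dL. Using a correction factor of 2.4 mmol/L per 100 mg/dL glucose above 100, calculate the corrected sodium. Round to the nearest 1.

143 mmol/L

Corrected Na = measured Na + 2.4 · (glucose − 100)/100
= 130 + 2.4 · (631 − 100)/100
= 130 + 12.7
= 142.7 mmol/L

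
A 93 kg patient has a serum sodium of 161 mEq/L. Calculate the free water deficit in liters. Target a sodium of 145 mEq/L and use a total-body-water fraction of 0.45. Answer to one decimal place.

TBW = 0.45 · 93 = 41.85 L
Free water deficit = TBW · (Na/145 − 1)
= 41.85 · (161/145 − 1)
= 41.85 · 0.1103
= 4.62 L

4.6 L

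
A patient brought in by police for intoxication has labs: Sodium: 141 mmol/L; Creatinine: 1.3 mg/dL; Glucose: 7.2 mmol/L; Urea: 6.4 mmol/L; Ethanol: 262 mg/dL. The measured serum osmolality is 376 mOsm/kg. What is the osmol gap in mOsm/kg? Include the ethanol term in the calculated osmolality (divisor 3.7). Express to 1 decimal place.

Calculated osmolality = 2·Na + glucose + urea + ethanol/3.7
= 2·141 + 7.2 + 6.4 + 262/3.7
= 282 + 7.20 + 6.40 + 70.81
= 366.41 mOsm/kg ≈ 366.4 mOsm/kg
Osmolar gap = measured − calculated = 376 − 366.4 = 9.6 mOsm/kg

9.6 mOsm/kg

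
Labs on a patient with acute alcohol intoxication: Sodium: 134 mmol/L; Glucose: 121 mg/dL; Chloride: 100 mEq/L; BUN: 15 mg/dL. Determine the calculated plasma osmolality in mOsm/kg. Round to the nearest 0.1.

280.1 mOsm/kg

Calculated osmolality = 2·Na + glucose/18 + BUN/2.8
= 2·134 + 121/18 + 15/2.8
= 268 + 6.72 + 5.36
= 280.08 mOsm/kg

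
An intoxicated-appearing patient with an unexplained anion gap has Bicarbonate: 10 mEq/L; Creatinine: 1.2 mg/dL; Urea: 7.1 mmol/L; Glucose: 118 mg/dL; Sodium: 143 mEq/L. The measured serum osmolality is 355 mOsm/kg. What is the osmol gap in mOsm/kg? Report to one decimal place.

Calculated osmolality = 2·Na + glucose/18 + urea
= 2·143 + 118/18 + 7.1
= 286 + 6.56 + 7.10
= 299.66 mOsm/kg ≈ 299.7 mOsm/kg
Osmolar gap = measured − calculated = 355 − 299.7 = 55.3 mOsm/kg

55.3 mOsm/kg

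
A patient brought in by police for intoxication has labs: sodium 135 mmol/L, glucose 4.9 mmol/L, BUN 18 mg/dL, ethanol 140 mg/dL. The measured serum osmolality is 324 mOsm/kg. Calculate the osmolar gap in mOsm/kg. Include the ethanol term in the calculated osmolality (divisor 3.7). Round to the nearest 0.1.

4.8 mOsm/kg

Calculated osmolality = 2·Na + glucose + BUN/2.8 + ethanol/3.7
= 2·135 + 4.9 + 18/2.8 + 140/3.7
= 270 + 4.90 + 6.43 + 37.84
= 319.17 mOsm/kg ≈ 319.2 mOsm/kg
Osmolar gap = measured − calculated = 324 − 319.2 = 4.8 mOsm/kg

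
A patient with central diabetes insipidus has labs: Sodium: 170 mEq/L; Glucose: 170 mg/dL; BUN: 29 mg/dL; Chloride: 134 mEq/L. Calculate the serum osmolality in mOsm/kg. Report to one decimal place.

359.8 mOsm/kg

Calculated osmolality = 2·Na + glucose/18 + BUN/2.8
= 2·170 + 170/18 + 29/2.8
= 340 + 9.44 + 10.36
= 359.8 mOsm/kg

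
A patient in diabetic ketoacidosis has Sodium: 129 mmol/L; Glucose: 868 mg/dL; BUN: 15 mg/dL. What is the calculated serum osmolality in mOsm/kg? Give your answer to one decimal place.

311.6 mOsm/kg

Calculated osmolality = 2·Na + glucose/18 + BUN/2.8
= 2·129 + 868/18 + 15/2.8
= 258 + 48.22 + 5.36
= 311.58 mOsm/kg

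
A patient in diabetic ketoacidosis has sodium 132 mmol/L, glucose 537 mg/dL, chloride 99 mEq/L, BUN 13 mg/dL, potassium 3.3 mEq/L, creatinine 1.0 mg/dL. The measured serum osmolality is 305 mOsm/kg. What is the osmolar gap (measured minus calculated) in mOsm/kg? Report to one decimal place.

Calculated osmolality = 2·Na + glucose/18 + BUN/2.8
= 2·132 + 537/18 + 13/2.8
= 264 + 29.83 + 4.64
= 298.47 mOsm/kg ≈ 298.5 mOsm/kg
Osmolar gap = measured − calculated = 305 − 298.5 = 6.5 mOsm/kg

6.5 mOsm/kg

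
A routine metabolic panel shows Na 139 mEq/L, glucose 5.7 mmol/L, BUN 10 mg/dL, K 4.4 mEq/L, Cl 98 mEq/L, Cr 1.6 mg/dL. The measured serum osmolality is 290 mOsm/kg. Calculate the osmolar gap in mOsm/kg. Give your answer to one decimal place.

Calculated osmolality = 2·Na + glucose + BUN/2.8
= 2·139 + 5.7 + 10/2.8
= 278 + 5.70 + 3.57
= 287.27 mOsm/kg ≈ 287.3 mOsm/kg
Osmolar gap = measured − calculated = 290 − 287.3 = 2.7 mOsm/kg

2.7 mOsm/kg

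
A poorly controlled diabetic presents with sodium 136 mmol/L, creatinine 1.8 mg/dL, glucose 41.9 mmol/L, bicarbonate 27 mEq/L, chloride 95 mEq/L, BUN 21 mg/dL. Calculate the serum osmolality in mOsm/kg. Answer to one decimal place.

Calculated osmolality = 2·Na + glucose + BUN/2.8
= 2·136 + 41.9 + 21/2.8
= 272 + 41.90 + 7.50
= 321.4 mOsm/kg

321.4 mOsm/kg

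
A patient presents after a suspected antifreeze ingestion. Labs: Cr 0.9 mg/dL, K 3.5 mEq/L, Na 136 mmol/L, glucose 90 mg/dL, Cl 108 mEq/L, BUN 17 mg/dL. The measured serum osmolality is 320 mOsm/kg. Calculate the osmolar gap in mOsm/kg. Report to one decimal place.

36.9 mOsm/kg

Calculated osmolality = 2·Na + glucose/18 + BUN/2.8
= 2·136 + 90/18 + 17/2.8
= 272 + 5 + 6.07
= 283.07 mOsm/kg ≈ 283.1 mOsm/kg
Osmolar gap = measured − calculated = 320 − 283.1 = 36.9 mOsm/kg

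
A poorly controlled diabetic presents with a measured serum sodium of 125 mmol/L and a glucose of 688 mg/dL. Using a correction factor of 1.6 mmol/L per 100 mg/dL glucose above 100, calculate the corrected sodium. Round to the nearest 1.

Corrected Na = measured Na + 1.6 · (glucose − 100)/100
= 125 + 1.6 · (688 − 100)/100
= 125 + 9.4
= 134.4 mmol/L

134 mmol/L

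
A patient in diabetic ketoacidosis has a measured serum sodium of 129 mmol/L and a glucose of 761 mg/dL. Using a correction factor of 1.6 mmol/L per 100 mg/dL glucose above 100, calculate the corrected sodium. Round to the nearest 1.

140 mmol/L

Corrected Na = measured Na + 1.6 · (glucose − 100)/100
= 129 + 1.6 · (761 − 100)/100
= 129 + 10.6
= 139.6 mmol/L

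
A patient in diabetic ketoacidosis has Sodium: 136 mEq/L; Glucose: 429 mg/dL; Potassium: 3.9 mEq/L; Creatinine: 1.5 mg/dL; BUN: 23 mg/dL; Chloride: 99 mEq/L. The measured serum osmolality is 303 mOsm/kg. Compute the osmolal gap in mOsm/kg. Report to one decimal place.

-1.0 mOsm/kg

Calculated osmolality = 2·Na + glucose/18 + BUN/2.8
= 2·136 + 429/18 + 23/2.8
= 272 + 23.83 + 8.21
= 304.04 mOsm/kg ≈ 304.0 mOsm/kg
Osmolar gap = measured − calculated = 303 − 304.0 = -1.0 mOsm/kg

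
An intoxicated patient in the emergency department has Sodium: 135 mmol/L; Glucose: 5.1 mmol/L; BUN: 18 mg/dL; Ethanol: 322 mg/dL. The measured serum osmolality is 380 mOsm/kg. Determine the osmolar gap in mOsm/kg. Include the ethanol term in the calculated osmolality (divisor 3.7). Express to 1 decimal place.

Calculated osmolality = 2·Na + glucose + BUN/2.8 + ethanol/3.7
= 2·135 + 5.1 + 18/2.8 + 322/3.7
= 270 + 5.10 + 6.43 + 87.03
= 368.56 mOsm/kg ≈ 368.6 mOsm/kg
Osmolar gap = measured − calculated = 380 − 368.6 = 11.4 mOsm/kg

11.4 mOsm/kg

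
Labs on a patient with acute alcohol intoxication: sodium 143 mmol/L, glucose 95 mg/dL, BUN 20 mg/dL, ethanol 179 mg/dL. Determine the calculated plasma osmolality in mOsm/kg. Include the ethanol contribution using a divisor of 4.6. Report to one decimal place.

337.3 mOsm/kg

Calculated osmolality = 2·Na + glucose/18 + BUN/2.8 + ethanol/4.6
= 2·143 + 95/18 + 20/2.8 + 179/4.6
= 286 + 5.28 + 7.14 + 38.91
= 337.33 mOsm/kg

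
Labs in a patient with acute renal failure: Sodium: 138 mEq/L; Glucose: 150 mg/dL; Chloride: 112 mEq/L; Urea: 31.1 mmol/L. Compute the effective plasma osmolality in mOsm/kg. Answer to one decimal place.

284.3 mOsm/kg

Effective osmolality excludes urea (freely permeant across cell membranes):
2·Na + glucose/18
= 2·138 + 150/18
= 276 + 8.33
= 284.33 mOsm/kg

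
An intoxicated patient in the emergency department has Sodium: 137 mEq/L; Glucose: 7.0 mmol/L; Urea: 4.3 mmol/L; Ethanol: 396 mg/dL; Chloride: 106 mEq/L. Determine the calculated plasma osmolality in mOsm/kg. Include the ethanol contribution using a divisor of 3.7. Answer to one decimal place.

Calculated osmolality = 2·Na + glucose + urea + ethanol/3.7
= 2·137 + 7 + 4.3 + 396/3.7
= 274 + 7 + 4.30 + 107.03
= 392.33 mOsm/kg

392.3 mOsm/kg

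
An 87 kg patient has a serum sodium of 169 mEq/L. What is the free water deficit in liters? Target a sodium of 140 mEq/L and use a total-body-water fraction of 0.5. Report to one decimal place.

TBW = 0.5 · 87 = 43.5 L
Free water deficit = TBW · (Na/140 − 1)
= 43.5 · (169/140 − 1)
= 43.5 · 0.2071
= 9.01 L

9.0 L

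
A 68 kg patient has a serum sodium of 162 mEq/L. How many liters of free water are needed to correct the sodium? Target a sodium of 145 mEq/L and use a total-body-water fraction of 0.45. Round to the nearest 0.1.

TBW = 0.45 · 68 = 30.6 L
Free water deficit = TBW · (Na/145 − 1)
= 30.6 · (162/145 − 1)
= 30.6 · 0.1172
= 3.59 L

3.6 L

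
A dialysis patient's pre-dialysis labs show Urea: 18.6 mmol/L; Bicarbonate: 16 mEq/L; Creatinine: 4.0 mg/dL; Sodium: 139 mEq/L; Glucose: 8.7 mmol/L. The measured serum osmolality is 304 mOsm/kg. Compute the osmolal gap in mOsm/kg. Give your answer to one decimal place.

Calculated osmolality = 2·Na + glucose + urea
= 2·139 + 8.7 + 18.6
= 278 + 8.70 + 18.60
= 305.3 mOsm/kg ≈ 305.3 mOsm/kg
Osmolar gap = measured − calculated = 304 − 305.3 = -1.3 mOsm/kg

-1.3 mOsm/kg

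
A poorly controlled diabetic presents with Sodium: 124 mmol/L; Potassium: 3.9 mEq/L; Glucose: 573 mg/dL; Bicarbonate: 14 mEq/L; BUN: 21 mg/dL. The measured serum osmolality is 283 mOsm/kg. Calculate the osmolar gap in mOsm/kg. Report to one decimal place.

-4.3 mOsm/kg

Calculated osmolality = 2·Na + glucose/18 + BUN/2.8
= 2·124 + 573/18 + 21/2.8
= 248 + 31.83 + 7.50
= 287.33 mOsm/kg ≈ 287.3 mOsm/kg
Osmolar gap = measured − calculated = 283 − 287.3 = -4.3 mOsm/kg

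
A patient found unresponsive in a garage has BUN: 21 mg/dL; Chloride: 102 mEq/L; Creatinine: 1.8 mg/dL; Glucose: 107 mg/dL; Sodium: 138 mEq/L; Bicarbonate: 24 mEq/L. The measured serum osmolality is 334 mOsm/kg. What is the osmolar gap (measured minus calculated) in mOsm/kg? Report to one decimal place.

Calculated osmolality = 2·Na + glucose/18 + BUN/2.8
= 2·138 + 107/18 + 21/2.8
= 276 + 5.94 + 7.50
= 289.44 mOsm/kg ≈ 289.4 mOsm/kg
Osmolar gap = measured − calculated = 334 − 289.4 = 44.6 mOsm/kg

44.6 mOsm/kg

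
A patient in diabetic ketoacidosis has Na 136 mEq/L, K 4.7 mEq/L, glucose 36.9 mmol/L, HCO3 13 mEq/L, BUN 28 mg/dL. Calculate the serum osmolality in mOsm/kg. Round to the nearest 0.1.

Calculated osmolality = 2·Na + glucose + BUN/2.8
= 2·136 + 36.9 + 28/2.8
= 272 + 36.90 + 10
= 318.9 mOsm/kg

318.9 mOsm/kg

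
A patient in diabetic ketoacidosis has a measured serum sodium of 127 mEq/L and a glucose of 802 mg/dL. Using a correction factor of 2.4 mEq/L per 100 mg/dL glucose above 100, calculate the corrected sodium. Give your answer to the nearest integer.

144 mEq/L

Corrected Na = measured Na + 2.4 · (glucose − 100)/100
= 127 + 2.4 · (802 − 100)/100
= 127 + 16.8
= 143.8 mEq/L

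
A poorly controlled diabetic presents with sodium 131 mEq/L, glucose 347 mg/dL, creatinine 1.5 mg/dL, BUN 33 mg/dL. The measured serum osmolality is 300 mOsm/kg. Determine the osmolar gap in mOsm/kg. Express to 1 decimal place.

6.9 mOsm/kg

Calculated osmolality = 2·Na + glucose/18 + BUN/2.8
= 2·131 + 347/18 + 33/2.8
= 262 + 19.28 + 11.79
= 293.07 mOsm/kg ≈ 293.1 mOsm/kg
Osmolar gap = measured − calculated = 300 − 293.1 = 6.9 mOsm/kg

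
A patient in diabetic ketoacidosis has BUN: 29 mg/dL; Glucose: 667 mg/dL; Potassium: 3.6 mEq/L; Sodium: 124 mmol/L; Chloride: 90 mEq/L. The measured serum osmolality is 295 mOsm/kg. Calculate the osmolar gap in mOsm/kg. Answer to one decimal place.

Calculated osmolality = 2·Na + glucose/18 + BUN/2.8
= 2·124 + 667/18 + 29/2.8
= 248 + 37.06 + 10.36
= 295.42 mOsm/kg ≈ 295.4 mOsm/kg
Osmolar gap = measured − calculated = 295 − 295.4 = -0.4 mOsm/kg

-0.4 mOsm/kg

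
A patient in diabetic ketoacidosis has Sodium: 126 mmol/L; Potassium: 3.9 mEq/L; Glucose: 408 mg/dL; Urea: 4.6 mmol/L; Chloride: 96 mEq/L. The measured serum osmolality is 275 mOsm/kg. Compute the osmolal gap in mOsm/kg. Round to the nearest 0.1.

-4.3 mOsm/kg

Calculated osmolality = 2·Na + glucose/18 + urea
= 2·126 + 408/18 + 4.6
= 252 + 22.67 + 4.60
= 279.27 mOsm/kg ≈ 279.3 mOsm/kg
Osmolar gap = measured − calculated = 275 − 279.3 = -4.3 mOsm/kg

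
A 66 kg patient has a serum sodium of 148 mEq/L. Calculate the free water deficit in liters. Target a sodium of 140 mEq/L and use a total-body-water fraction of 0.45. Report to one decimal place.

TBW = 0.45 · 66 = 29.7 L
Free water deficit = TBW · (Na/140 − 1)
= 29.7 · (148/140 − 1)
= 29.7 · 0.0571
= 1.7 L

1.7 L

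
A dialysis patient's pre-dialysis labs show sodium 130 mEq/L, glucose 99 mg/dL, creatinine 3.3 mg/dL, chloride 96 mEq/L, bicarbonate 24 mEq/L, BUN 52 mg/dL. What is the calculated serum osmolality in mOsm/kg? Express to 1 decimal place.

284.1 mOsm/kg

Calculated osmolality = 2·Na + glucose/18 + BUN/2.8
= 2·130 + 99/18 + 52/2.8
= 260 + 5.50 + 18.57
= 284.07 mOsm/kg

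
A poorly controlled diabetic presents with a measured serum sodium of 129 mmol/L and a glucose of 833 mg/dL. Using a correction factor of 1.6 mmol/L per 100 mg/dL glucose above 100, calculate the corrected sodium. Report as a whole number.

141 mmol/L

Corrected Na = measured Na + 1.6 · (glucose − 100)/100
= 129 + 1.6 · (833 − 100)/100
= 129 + 11.7
= 140.7 mmol/L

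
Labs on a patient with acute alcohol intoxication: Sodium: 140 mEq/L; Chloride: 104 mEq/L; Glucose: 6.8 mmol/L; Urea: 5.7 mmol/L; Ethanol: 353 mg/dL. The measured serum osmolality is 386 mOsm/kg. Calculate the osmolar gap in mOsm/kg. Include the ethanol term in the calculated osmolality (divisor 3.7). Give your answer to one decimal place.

Calculated osmolality = 2·Na + glucose + urea + ethanol/3.7
= 2·140 + 6.8 + 5.7 + 353/3.7
= 280 + 6.80 + 5.70 + 95.41
= 387.91 mOsm/kg ≈ 387.9 mOsm/kg
Osmolar gap = measured − calculated = 386 − 387.9 = -1.9 mOsm/kg

-1.9 mOsm/kg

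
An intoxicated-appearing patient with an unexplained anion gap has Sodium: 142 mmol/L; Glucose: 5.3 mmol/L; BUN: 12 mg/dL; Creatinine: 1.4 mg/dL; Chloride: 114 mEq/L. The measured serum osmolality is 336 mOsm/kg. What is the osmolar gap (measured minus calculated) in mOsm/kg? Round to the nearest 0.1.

Calculated osmolality = 2·Na + glucose + BUN/2.8
= 2·142 + 5.3 + 12/2.8
= 284 + 5.30 + 4.29
= 293.59 mOsm/kg ≈ 293.6 mOsm/kg
Osmolar gap = measured − calculated = 336 − 293.6 = 42.4 mOsm/kg

42.4 mOsm/kg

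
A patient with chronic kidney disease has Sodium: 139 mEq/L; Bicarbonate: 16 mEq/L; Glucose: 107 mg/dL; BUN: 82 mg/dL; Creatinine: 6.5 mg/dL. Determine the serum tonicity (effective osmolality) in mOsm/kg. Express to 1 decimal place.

283.9 mOsm/kg

Effective osmolality excludes urea (freely permeant across cell membranes):
2·Na + glucose/18
= 2·139 + 107/18
= 278 + 5.94
= 283.94 mOsm/kg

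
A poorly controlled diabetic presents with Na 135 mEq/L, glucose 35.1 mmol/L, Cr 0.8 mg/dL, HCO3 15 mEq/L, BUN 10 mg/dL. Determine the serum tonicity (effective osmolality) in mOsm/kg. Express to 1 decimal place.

305.1 mOsm/kg

Effective osmolality excludes urea (freely permeant across cell membranes):
2·Na + glucose
= 2·135 + 35.1
= 270 + 35.1
= 305.1 mOsm/kg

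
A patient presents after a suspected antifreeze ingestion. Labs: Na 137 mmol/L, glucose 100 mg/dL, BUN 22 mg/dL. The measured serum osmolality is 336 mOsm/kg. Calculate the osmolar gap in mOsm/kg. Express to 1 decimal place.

Calculated osmolality = 2·Na + glucose/18 + BUN/2.8
= 2·137 + 100/18 + 22/2.8
= 274 + 5.56 + 7.86
= 287.42 mOsm/kg ≈ 287.4 mOsm/kg
Osmolar gap = measured − calculated = 336 − 287.4 = 48.6 mOsm/kg

48.6 mOsm/kg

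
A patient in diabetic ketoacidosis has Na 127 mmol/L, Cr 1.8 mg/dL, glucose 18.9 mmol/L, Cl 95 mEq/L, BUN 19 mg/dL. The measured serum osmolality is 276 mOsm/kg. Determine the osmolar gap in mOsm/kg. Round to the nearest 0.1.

-3.7 mOsm/kg

Calculated osmolality = 2·Na + glucose + BUN/2.8
= 2·127 + 18.9 + 19/2.8
= 254 + 18.90 + 6.79
= 279.69 mOsm/kg ≈ 279.7 mOsm/kg
Osmolar gap = measured − calculated = 276 − 279.7 = -3.7 mOsm/kg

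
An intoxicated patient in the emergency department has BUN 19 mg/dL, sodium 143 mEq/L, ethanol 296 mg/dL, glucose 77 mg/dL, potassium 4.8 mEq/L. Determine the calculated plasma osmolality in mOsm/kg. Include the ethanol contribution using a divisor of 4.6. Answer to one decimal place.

Calculated osmolality = 2·Na + glucose/18 + BUN/2.8 + ethanol/4.6
= 2·143 + 77/18 + 19/2.8 + 296/4.6
= 286 + 4.28 + 6.79 + 64.35
= 361.42 mOsm/kg

361.4 mOsm/kg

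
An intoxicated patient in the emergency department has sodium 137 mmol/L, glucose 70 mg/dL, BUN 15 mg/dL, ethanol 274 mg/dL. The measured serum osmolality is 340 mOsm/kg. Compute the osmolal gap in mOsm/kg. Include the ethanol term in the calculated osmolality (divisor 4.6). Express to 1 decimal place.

Calculated osmolality = 2·Na + glucose/18 + BUN/2.8 + ethanol/4.6
= 2·137 + 70/18 + 15/2.8 + 274/4.6
= 274 + 3.89 + 5.36 + 59.57
= 342.82 mOsm/kg ≈ 342.8 mOsm/kg
Osmolar gap = measured − calculated = 340 − 342.8 = -2.8 mOsm/kg

-2.8 mOsm/kg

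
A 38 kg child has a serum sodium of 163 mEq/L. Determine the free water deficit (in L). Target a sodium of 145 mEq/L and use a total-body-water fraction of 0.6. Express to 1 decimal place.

2.8 L

TBW = 0.6 · 38 = 22.8 L
Free water deficit = TBW · (Na/145 − 1)
= 22.8 · (163/145 − 1)
= 22.8 · 0.1241
= 2.83 L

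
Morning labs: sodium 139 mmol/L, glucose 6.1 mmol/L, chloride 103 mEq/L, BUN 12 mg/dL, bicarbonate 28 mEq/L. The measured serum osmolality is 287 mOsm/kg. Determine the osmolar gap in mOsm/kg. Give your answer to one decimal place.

Calculated osmolality = 2·Na + glucose + BUN/2.8
= 2·139 + 6.1 + 12/2.8
= 278 + 6.10 + 4.29
= 288.39 mOsm/kg ≈ 288.4 mOsm/kg
Osmolar gap = measured − calculated = 287 − 288.4 = -1.4 mOsm/kg

-1.4 mOsm/kg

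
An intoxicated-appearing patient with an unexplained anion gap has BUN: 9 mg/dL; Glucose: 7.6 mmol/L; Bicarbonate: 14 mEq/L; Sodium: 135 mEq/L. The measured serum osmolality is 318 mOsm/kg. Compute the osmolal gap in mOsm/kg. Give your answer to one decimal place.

37.2 mOsm/kg

Calculated osmolality = 2·Na + glucose + BUN/2.8
= 2·135 + 7.6 + 9/2.8
= 270 + 7.60 + 3.21
= 280.81 mOsm/kg ≈ 280.8 mOsm/kg
Osmolar gap = measured − calculated = 318 − 280.8 = 37.2 mOsm/kg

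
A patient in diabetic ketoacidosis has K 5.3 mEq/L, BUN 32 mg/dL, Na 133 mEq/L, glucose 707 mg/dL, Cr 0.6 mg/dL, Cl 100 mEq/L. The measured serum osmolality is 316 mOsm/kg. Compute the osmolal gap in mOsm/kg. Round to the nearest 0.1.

-0.7 mOsm/kg

Calculated osmolality = 2·Na + glucose/18 + BUN/2.8
= 2·133 + 707/18 + 32/2.8
= 266 + 39.28 + 11.43
= 316.71 mOsm/kg ≈ 316.7 mOsm/kg
Osmolar gap = measured − calculated = 316 − 316.7 = -0.7 mOsm/kg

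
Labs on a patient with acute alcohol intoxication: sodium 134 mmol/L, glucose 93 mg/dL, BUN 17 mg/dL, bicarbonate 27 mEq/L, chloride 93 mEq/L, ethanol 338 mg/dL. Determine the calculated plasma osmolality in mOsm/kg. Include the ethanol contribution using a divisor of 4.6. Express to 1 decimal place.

Calculated osmolality = 2·Na + glucose/18 + BUN/2.8 + ethanol/4.6
= 2·134 + 93/18 + 17/2.8 + 338/4.6
= 268 + 5.17 + 6.07 + 73.48
= 352.72 mOsm/kg

352.7 mOsm/kg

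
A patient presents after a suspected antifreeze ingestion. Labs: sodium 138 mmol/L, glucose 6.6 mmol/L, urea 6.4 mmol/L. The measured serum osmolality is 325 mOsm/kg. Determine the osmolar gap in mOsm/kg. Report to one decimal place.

36.0 mOsm/kg

Calculated osmolality = 2·Na + glucose + urea
= 2·138 + 6.6 + 6.4
= 276 + 6.60 + 6.40
= 289 mOsm/kg ≈ 289.0 mOsm/kg
Osmolar gap = measured − calculated = 325 − 289.0 = 36.0 mOsm/kg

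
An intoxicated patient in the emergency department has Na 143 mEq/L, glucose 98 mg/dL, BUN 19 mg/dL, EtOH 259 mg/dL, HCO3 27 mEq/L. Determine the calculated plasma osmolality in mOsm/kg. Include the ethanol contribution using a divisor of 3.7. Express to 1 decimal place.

368.2 mOsm/kg

Calculated osmolality = 2·Na + glucose/18 + BUN/2.8 + ethanol/3.7
= 2·143 + 98/18 + 19/2.8 + 259/3.7
= 286 + 5.44 + 6.79 + 70
= 368.23 mOsm/kg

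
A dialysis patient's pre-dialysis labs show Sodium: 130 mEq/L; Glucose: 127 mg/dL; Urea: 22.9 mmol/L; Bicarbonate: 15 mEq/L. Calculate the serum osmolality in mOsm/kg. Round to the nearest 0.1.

290.0 mOsm/kg

Calculated osmolality = 2·Na + glucose/18 + urea
= 2·130 + 127/18 + 22.9
= 260 + 7.06 + 22.90
= 289.96 mOsm/kg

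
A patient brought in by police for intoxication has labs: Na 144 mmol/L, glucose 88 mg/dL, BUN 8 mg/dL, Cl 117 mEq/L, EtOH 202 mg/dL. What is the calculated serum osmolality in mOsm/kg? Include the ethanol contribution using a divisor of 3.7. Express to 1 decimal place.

Calculated osmolality = 2·Na + glucose/18 + BUN/2.8 + ethanol/3.7
= 2·144 + 88/18 + 8/2.8 + 202/3.7
= 288 + 4.89 + 2.86 + 54.59
= 350.34 mOsm/kg

350.3 mOsm/kg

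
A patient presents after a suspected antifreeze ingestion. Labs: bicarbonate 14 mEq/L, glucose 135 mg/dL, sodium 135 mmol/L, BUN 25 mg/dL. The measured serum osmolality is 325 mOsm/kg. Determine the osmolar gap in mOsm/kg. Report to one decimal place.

38.6 mOsm/kg

Calculated osmolality = 2·Na + glucose/18 + BUN/2.8
= 2·135 + 135/18 + 25/2.8
= 270 + 7.50 + 8.93
= 286.43 mOsm/kg ≈ 286.4 mOsm/kg
Osmolar gap = measured − calculated = 325 − 286.4 = 38.6 mOsm/kg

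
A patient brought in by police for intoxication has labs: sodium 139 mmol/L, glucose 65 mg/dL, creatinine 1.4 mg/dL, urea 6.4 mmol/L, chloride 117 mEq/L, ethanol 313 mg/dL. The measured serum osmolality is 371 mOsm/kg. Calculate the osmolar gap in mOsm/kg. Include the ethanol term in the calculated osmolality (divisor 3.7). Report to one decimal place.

-1.6 mOsm/kg

Calculated osmolality = 2·Na + glucose/18 + urea + ethanol/3.7
= 2·139 + 65/18 + 6.4 + 313/3.7
= 278 + 3.61 + 6.40 + 84.59
= 372.6 mOsm/kg ≈ 372.6 mOsm/kg
Osmolar gap = measured − calculated = 371 − 372.6 = -1.6 mOsm/kg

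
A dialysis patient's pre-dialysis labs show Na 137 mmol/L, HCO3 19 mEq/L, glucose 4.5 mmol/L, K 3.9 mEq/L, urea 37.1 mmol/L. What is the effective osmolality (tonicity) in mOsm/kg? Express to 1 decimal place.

Effective osmolality excludes urea (freely permeant across cell membranes):
2·Na + glucose
= 2·137 + 4.5
= 274 + 4.5
= 278.5 mOsm/kg

278.5 mOsm/kg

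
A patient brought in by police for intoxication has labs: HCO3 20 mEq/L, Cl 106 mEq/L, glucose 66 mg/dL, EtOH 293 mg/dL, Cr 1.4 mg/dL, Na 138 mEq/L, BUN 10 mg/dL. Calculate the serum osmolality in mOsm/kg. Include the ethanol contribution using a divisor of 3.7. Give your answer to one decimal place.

362.4 mOsm/kg

Calculated osmolality = 2·Na + glucose/18 + BUN/2.8 + ethanol/3.7
= 2·138 + 66/18 + 10/2.8 + 293/3.7
= 276 + 3.67 + 3.57 + 79.19
= 362.43 mOsm/kg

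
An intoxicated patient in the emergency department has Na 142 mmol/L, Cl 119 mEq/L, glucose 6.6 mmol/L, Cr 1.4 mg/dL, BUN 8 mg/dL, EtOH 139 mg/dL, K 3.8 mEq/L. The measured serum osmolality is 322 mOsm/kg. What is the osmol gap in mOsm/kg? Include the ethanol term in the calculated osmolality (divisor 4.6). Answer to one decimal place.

Calculated osmolality = 2·Na + glucose + BUN/2.8 + ethanol/4.6
= 2·142 + 6.6 + 8/2.8 + 139/4.6
= 284 + 6.60 + 2.86 + 30.22
= 323.68 mOsm/kg ≈ 323.7 mOsm/kg
Osmolar gap = measured − calculated = 322 − 323.7 = -1.7 mOsm/kg

-1.7 mOsm/kg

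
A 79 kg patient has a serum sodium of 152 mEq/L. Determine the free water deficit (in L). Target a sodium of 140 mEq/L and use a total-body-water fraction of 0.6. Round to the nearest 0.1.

TBW = 0.6 · 79 = 47.4 L
Free water deficit = TBW · (Na/140 − 1)
= 47.4 · (152/140 − 1)
= 47.4 · 0.0857
= 4.06 L

4.1 L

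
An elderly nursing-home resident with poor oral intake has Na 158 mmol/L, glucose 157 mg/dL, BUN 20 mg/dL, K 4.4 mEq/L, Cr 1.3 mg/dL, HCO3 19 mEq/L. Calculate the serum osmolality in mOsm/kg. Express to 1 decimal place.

Calculated osmolality = 2·Na + glucose/18 + BUN/2.8
= 2·158 + 157/18 + 20/2.8
= 316 + 8.72 + 7.14
= 331.86 mOsm/kg

331.9 mOsm/kg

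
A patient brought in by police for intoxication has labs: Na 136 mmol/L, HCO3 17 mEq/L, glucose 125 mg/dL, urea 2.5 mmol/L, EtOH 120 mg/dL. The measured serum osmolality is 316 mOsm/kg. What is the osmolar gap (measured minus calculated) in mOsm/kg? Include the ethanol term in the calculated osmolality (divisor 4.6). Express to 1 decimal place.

Calculated osmolality = 2·Na + glucose/18 + urea + ethanol/4.6
= 2·136 + 125/18 + 2.5 + 120/4.6
= 272 + 6.94 + 2.50 + 26.09
= 307.53 mOsm/kg ≈ 307.5 mOsm/kg
Osmolar gap = measured − calculated = 316 − 307.5 = 8.5 mOsm/kg

8.5 mOsm/kg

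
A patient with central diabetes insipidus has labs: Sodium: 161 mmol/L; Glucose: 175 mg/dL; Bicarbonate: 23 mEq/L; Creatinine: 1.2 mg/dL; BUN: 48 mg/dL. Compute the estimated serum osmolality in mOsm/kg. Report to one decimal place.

348.9 mOsm/kg

Calculated osmolality = 2·Na + glucose/18 + BUN/2.8
= 2·161 + 175/18 + 48/2.8
= 322 + 9.72 + 17.14
= 348.86 mOsm/kg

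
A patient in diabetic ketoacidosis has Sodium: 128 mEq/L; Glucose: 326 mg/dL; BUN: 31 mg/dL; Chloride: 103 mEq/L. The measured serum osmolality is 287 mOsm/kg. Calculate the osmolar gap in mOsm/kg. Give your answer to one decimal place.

1.8 mOsm/kg

Calculated osmolality = 2·Na + glucose/18 + BUN/2.8
= 2·128 + 326/18 + 31/2.8
= 256 + 18.11 + 11.07
= 285.18 mOsm/kg ≈ 285.2 mOsm/kg
Osmolar gap = measured − calculated = 287 − 285.2 = 1.8 mOsm/kg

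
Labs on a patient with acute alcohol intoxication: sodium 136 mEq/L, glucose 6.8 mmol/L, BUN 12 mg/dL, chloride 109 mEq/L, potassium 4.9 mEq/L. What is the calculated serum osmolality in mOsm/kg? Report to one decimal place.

283.1 mOsm/kg

Calculated osmolality = 2·Na + glucose + BUN/2.8
= 2·136 + 6.8 + 12/2.8
= 272 + 6.80 + 4.29
= 283.09 mOsm/kg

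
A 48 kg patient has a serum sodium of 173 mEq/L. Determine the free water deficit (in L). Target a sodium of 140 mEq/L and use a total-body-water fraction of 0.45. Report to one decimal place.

TBW = 0.45 · 48 = 21.6 L
Free water deficit = TBW · (Na/140 − 1)
= 21.6 · (173/140 − 1)
= 21.6 · 0.2357
= 5.09 L

5.1 L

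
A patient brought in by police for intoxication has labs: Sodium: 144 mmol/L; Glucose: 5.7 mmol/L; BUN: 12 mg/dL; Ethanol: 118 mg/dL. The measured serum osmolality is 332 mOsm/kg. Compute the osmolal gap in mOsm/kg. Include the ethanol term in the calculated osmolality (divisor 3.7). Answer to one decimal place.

2.1 mOsm/kg

Calculated osmolality = 2·Na + glucose + BUN/2.8 + ethanol/3.7
= 2·144 + 5.7 + 12/2.8 + 118/3.7
= 288 + 5.70 + 4.29 + 31.89
= 329.88 mOsm/kg ≈ 329.9 mOsm/kg
Osmolar gap = measured − calculated = 332 − 329.9 = 2.1 mOsm/kg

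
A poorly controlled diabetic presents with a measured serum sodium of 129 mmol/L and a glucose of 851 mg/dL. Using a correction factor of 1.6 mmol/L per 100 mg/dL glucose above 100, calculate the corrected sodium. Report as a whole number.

Corrected Na = measured Na + 1.6 · (glucose − 100)/100
= 129 + 1.6 · (851 − 100)/100
= 129 + 12
= 141 mmol/L

141 mmol/L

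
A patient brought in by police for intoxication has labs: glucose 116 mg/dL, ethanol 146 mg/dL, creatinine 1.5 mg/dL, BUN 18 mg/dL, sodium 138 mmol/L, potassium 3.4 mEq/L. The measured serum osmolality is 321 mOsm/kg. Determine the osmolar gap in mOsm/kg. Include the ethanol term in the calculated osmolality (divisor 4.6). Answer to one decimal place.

0.4 mOsm/kg

Calculated osmolality = 2·Na + glucose/18 + BUN/2.8 + ethanol/4.6
= 2·138 + 116/18 + 18/2.8 + 146/4.6
= 276 + 6.44 + 6.43 + 31.74
= 320.61 mOsm/kg ≈ 320.6 mOsm/kg
Osmolar gap = measured − calculated = 321 − 320.6 = 0.4 mOsm/kg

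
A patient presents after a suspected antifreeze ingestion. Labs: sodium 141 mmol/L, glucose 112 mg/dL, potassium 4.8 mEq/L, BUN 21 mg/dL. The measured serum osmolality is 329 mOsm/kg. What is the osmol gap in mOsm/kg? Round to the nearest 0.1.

33.3 mOsm/kg

Calculated osmolality = 2·Na + glucose/18 + BUN/2.8
= 2·141 + 112/18 + 21/2.8
= 282 + 6.22 + 7.50
= 295.72 mOsm/kg ≈ 295.7 mOsm/kg
Osmolar gap = measured − calculated = 329 − 295.7 = 33.3 mOsm/kg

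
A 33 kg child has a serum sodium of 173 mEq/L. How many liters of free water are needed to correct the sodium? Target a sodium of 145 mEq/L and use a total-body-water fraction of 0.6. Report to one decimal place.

3.8 L

TBW = 0.6 · 33 = 19.8 L
Free water deficit = TBW · (Na/145 − 1)
= 19.8 · (173/145 − 1)
= 19.8 · 0.1931
= 3.82 L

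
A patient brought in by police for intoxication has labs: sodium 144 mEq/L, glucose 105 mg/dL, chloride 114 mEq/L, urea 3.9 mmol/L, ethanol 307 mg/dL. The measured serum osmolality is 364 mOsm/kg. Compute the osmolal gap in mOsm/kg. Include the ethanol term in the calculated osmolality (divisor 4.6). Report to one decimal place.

-0.5 mOsm/kg

Calculated osmolality = 2·Na + glucose/18 + urea + ethanol/4.6
= 2·144 + 105/18 + 3.9 + 307/4.6
= 288 + 5.83 + 3.90 + 66.74
= 364.47 mOsm/kg ≈ 364.5 mOsm/kg
Osmolar gap = measured − calculated = 364 − 364.5 = -0.5 mOsm/kg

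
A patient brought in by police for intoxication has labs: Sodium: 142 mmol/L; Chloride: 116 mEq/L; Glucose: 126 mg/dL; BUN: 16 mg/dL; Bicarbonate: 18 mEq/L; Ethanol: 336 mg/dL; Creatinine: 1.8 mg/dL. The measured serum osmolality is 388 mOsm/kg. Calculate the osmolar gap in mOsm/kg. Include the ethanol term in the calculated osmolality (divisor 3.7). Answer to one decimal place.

0.5 mOsm/kg

Calculated osmolality = 2·Na + glucose/18 + BUN/2.8 + ethanol/3.7
= 2·142 + 126/18 + 16/2.8 + 336/3.7
= 284 + 7 + 5.71 + 90.81
= 387.52 mOsm/kg ≈ 387.5 mOsm/kg
Osmolar gap = measured − calculated = 388 − 387.5 = 0.5 mOsm/kg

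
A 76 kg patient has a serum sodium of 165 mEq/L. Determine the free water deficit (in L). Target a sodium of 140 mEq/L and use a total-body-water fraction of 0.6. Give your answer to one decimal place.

TBW = 0.6 · 76 = 45.6 L
Free water deficit = TBW · (Na/140 − 1)
= 45.6 · (165/140 − 1)
= 45.6 · 0.1786
= 8.14 L

8.1 L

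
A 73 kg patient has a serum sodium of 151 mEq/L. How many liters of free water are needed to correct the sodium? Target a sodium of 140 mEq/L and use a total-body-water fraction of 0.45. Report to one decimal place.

TBW = 0.45 · 73 = 32.85 L
Free water deficit = TBW · (Na/140 − 1)
= 32.85 · (151/140 − 1)
= 32.85 · 0.0786
= 2.58 L

2.6 L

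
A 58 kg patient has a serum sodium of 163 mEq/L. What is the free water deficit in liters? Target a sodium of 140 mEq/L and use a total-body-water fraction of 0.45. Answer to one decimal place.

TBW = 0.45 · 58 = 26.1 L
Free water deficit = TBW · (Na/140 − 1)
= 26.1 · (163/140 − 1)
= 26.1 · 0.1643
= 4.29 L

4.3 L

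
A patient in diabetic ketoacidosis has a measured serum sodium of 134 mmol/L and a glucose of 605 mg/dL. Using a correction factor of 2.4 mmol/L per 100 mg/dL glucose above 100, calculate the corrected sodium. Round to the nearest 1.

Corrected Na = measured Na + 2.4 · (glucose − 100)/100
= 134 + 2.4 · (605 − 100)/100
= 134 + 12.1
= 146.1 mmol/L

146 mmol/L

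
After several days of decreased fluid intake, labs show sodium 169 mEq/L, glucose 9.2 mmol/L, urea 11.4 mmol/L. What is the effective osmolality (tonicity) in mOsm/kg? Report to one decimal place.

347.2 mOsm/kg

Effective osmolality excludes urea (freely permeant across cell membranes):
2·Na + glucose
= 2·169 + 9.2
= 338 + 9.2
= 347.2 mOsm/kg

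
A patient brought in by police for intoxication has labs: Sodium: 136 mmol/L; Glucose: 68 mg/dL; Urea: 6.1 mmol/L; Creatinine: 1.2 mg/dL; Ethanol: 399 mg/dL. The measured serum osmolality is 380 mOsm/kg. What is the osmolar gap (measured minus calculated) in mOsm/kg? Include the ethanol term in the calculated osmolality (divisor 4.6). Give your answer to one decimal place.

11.4 mOsm/kg

Calculated osmolality = 2·Na + glucose/18 + urea + ethanol/4.6
= 2·136 + 68/18 + 6.1 + 399/4.6
= 272 + 3.78 + 6.10 + 86.74
= 368.62 mOsm/kg ≈ 368.6 mOsm/kg
Osmolar gap = measured − calculated = 380 − 368.6 = 11.4 mOsm/kg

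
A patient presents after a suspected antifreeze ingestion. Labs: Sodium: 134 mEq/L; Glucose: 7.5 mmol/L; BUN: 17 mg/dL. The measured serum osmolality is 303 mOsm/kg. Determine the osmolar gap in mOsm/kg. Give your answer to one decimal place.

Calculated osmolality = 2·Na + glucose + BUN/2.8
= 2·134 + 7.5 + 17/2.8
= 268 + 7.50 + 6.07
= 281.57 mOsm/kg ≈ 281.6 mOsm/kg
Osmolar gap = measured − calculated = 303 − 281.6 = 21.4 mOsm/kg

21.4 mOsm/kg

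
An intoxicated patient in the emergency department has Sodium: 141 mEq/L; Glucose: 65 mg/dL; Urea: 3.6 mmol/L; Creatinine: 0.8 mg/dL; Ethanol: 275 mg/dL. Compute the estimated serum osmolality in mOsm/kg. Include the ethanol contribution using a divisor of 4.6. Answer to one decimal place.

Calculated osmolality = 2·Na + glucose/18 + urea + ethanol/4.6
= 2·141 + 65/18 + 3.6 + 275/4.6
= 282 + 3.61 + 3.60 + 59.78
= 348.99 mOsm/kg

349.0 mOsm/kg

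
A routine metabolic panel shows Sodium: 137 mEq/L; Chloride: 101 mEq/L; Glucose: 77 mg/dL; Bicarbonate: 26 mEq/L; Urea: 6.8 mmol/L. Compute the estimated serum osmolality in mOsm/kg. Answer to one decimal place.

Calculated osmolality = 2·Na + glucose/18 + urea
= 2·137 + 77/18 + 6.8
= 274 + 4.28 + 6.80
= 285.08 mOsm/kg

285.1 mOsm/kg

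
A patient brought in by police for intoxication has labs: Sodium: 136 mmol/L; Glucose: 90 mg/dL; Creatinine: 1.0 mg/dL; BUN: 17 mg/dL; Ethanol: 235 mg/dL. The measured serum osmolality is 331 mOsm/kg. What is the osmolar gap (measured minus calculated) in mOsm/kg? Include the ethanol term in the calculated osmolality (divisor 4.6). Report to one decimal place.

Calculated osmolality = 2·Na + glucose/18 + BUN/2.8 + ethanol/4.6
= 2·136 + 90/18 + 17/2.8 + 235/4.6
= 272 + 5 + 6.07 + 51.09
= 334.16 mOsm/kg ≈ 334.2 mOsm/kg
Osmolar gap = measured − calculated = 331 − 334.2 = -3.2 mOsm/kg

-3.2 mOsm/kg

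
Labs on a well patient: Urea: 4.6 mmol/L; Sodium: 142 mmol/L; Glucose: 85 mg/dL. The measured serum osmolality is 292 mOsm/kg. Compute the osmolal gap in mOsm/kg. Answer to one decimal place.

-1.3 mOsm/kg

Calculated osmolality = 2·Na + glucose/18 + urea
= 2·142 + 85/18 + 4.6
= 284 + 4.72 + 4.60
= 293.32 mOsm/kg ≈ 293.3 mOsm/kg
Osmolar gap = measured − calculated = 292 − 293.3 = -1.3 mOsm/kg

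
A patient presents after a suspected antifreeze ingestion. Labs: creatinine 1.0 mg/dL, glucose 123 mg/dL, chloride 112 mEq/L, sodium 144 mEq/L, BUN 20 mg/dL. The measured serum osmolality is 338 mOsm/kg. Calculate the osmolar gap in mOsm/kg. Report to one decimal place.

Calculated osmolality = 2·Na + glucose/18 + BUN/2.8
= 2·144 + 123/18 + 20/2.8
= 288 + 6.83 + 7.14
= 301.97 mOsm/kg ≈ 302.0 mOsm/kg
Osmolar gap = measured − calculated = 338 − 302.0 = 36.0 mOsm/kg

36.0 mOsm/kg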